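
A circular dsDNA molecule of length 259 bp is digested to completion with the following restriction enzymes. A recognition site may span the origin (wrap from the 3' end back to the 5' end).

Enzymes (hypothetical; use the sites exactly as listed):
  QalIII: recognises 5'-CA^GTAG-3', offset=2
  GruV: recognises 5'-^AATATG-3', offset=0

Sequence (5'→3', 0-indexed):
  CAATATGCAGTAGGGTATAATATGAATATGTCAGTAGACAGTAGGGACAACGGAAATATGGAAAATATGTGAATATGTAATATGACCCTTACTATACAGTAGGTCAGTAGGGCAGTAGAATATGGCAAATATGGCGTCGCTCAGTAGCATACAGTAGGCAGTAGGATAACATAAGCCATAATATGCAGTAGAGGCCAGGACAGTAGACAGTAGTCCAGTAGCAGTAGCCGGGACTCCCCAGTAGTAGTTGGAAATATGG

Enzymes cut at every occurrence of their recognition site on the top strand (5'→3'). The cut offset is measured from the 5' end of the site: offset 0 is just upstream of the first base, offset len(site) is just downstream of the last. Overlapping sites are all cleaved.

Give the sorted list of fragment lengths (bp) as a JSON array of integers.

Per-enzyme occurrences:
  QalIII CAGTAG/2: at [7, 31, 38, 96, 104, 112, 141, 151, 158, 185, 200, 207, 215, 221, 238] ⇒ [9, 33, 40, 98, 106, 114, 143, 153, 160, 187, 202, 209, 217, 223, 240]
  GruV AATATG/0: at [1, 18, 24, 54, 63, 71, 78, 118, 127, 179, 252] ⇒ [1, 18, 24, 54, 63, 71, 78, 118, 127, 179, 252]

All cut coordinates (distinct, sorted): [1, 9, 18, 24, 33, 40, 54, 63, 71, 78, 98, 106, 114, 118, 127, 143, 153, 160, 179, 187, 202, 209, 217, 223, 240, 252]

Fragments:
  1→9: 8 bp
  9→18: 9 bp
  18→24: 6 bp
  24→33: 9 bp
  33→40: 7 bp
  40→54: 14 bp
  54→63: 9 bp
  63→71: 8 bp
  71→78: 7 bp
  78→98: 20 bp
  98→106: 8 bp
  106→114: 8 bp
  114→118: 4 bp
  118→127: 9 bp
  127→143: 16 bp
  143→153: 10 bp
  153→160: 7 bp
  160→179: 19 bp
  179→187: 8 bp
  187→202: 15 bp
  202→209: 7 bp
  209→217: 8 bp
  217→223: 6 bp
  223→240: 17 bp
  240→252: 12 bp
  252→1 (wrap): 259-252+1 = 8 bp

[4,6,6,7,7,7,7,8,8,8,8,8,8,8,9,9,9,9,10,12,14,15,16,17,19,20]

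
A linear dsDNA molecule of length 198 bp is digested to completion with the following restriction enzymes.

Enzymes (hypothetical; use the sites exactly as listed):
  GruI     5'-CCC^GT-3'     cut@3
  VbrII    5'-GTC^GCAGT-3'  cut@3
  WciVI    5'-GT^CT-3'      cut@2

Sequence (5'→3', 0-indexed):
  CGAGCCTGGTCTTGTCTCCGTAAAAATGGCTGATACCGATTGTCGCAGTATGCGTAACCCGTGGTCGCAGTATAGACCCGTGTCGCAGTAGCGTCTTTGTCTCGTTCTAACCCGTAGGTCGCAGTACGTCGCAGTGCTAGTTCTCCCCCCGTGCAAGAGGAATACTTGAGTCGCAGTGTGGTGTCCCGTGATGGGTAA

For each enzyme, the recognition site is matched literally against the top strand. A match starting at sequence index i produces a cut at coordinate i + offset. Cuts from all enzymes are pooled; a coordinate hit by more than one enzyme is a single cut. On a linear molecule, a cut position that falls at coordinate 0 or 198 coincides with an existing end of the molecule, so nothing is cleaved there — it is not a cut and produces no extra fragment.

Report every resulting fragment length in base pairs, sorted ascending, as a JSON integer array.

Site scan:
  GruI (CCCGT, off=3): starts [57, 76, 110, 147, 184] → cuts [60, 79, 113, 150, 187]
  VbrII (GTCGCAGT, off=3): starts [41, 63, 81, 117, 127, 169] → cuts [44, 66, 84, 120, 130, 172]
  WciVI (GTCT, off=2): starts [8, 13, 92, 98] → cuts [10, 15, 94, 100]

Pooled cuts: [10, 15, 44, 60, 66, 79, 84, 94, 100, 113, 120, 130, 150, 172, 187]

Fragment lengths:
  [0,10): 10 bp
  [10,15): 5 bp
  [15,44): 29 bp
  [44,60): 16 bp
  [60,66): 6 bp
  [66,79): 13 bp
  [79,84): 5 bp
  [84,94): 10 bp
  [94,100): 6 bp
  [100,113): 13 bp
  [113,120): 7 bp
  [120,130): 10 bp
  [130,150): 20 bp
  [150,172): 22 bp
  [172,187): 15 bp
  [187,198): 11 bp

[5,5,6,6,7,10,10,10,11,13,13,15,16,20,22,29]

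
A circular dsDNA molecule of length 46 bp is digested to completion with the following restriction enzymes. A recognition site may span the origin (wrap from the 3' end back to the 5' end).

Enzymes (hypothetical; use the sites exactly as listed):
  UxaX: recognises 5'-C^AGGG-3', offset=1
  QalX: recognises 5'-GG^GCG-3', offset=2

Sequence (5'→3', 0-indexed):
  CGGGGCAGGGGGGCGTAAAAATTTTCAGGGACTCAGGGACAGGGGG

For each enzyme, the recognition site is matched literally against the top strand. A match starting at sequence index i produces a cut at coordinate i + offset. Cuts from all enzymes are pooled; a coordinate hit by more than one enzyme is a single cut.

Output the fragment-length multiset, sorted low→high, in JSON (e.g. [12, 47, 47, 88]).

[5,6,6,7,8,14]

Per-enzyme occurrences:
  UxaX (CAGGG, off=1): starts [5, 25, 33, 39] → cuts [6, 26, 34, 40]
  QalX (GGGCG, off=2): starts [10, 43] → cuts [12, 45]

Pooled cuts: [6, 12, 26, 34, 40, 45]

Fragments:
  6→12: 6 bp
  12→26: 14 bp
  26→34: 8 bp
  34→40: 6 bp
  40→45: 5 bp
  45→6 (wrap): 46-45+6 = 7 bp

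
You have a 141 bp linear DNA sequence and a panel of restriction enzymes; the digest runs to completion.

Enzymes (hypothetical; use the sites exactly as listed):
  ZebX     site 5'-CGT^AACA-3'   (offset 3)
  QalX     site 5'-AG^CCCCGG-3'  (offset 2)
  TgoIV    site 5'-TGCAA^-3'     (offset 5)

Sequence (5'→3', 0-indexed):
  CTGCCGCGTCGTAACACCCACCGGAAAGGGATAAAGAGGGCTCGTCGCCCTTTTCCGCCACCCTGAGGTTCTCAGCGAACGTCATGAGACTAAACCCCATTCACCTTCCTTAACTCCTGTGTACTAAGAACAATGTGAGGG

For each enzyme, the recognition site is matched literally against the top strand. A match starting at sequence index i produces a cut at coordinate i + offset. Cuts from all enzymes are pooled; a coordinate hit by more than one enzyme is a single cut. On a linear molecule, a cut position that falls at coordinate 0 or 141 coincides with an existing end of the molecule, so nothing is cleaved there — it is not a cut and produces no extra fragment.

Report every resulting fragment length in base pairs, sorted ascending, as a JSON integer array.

[12,129]

Scan for sites:
  ZebX CGTAACA/3: at [9] ⇒ [12]
  QalX (AGCCCCGG, off=2): no sites
  TgoIV (TGCAA, off=5): no sites

All cut coordinates (distinct, sorted): [12]

Fragment lengths:
  [0,12): 12 bp
  [12,141): 129 bp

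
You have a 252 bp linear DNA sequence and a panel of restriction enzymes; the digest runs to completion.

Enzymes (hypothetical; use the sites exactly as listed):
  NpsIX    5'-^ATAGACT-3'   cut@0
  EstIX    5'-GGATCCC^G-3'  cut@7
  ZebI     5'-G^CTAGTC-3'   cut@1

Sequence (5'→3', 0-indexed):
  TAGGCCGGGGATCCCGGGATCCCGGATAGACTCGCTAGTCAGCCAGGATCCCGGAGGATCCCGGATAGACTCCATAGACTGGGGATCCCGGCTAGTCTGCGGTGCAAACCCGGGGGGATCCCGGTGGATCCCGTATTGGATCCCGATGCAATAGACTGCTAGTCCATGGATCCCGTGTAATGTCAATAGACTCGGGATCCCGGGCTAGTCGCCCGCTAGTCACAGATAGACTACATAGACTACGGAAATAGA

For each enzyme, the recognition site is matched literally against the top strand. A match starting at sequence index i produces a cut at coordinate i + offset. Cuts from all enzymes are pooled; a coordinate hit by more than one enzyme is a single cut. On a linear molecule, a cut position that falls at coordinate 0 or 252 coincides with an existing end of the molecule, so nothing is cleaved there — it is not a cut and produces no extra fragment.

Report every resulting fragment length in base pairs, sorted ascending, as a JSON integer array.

[2,2,2,3,6,8,8,9,9,9,10,10,10,11,11,12,15,16,16,16,18,18,31]

Scan for sites:
  NpsIX (ATAGACT, off=0): starts [25, 64, 73, 150, 185, 225, 234] → cuts [25, 64, 73, 150, 185, 225, 234]
  EstIX (GGATCCCG, off=7): starts [8, 16, 45, 55, 82, 115, 125, 137, 167, 194] → cuts [15, 23, 52, 62, 89, 122, 132, 144, 174, 201]
  ZebI (GCTAGTC, off=1): starts [33, 90, 157, 203, 214] → cuts [34, 91, 158, 204, 215]

Pooled cuts: [15, 23, 25, 34, 52, 62, 64, 73, 89, 91, 122, 132, 144, 150, 158, 174, 185, 201, 204, 215, 225, 234]

Fragments:
  [0,15): 15 bp
  [15,23): 8 bp
  [23,25): 2 bp
  [25,34): 9 bp
  [34,52): 18 bp
  [52,62): 10 bp
  [62,64): 2 bp
  [64,73): 9 bp
  [73,89): 16 bp
  [89,91): 2 bp
  [91,122): 31 bp
  [122,132): 10 bp
  [132,144): 12 bp
  [144,150): 6 bp
  [150,158): 8 bp
  [158,174): 16 bp
  [174,185): 11 bp
  [185,201): 16 bp
  [201,204): 3 bp
  [204,215): 11 bp
  [215,225): 10 bp
  [225,234): 9 bp
  [234,252): 18 bp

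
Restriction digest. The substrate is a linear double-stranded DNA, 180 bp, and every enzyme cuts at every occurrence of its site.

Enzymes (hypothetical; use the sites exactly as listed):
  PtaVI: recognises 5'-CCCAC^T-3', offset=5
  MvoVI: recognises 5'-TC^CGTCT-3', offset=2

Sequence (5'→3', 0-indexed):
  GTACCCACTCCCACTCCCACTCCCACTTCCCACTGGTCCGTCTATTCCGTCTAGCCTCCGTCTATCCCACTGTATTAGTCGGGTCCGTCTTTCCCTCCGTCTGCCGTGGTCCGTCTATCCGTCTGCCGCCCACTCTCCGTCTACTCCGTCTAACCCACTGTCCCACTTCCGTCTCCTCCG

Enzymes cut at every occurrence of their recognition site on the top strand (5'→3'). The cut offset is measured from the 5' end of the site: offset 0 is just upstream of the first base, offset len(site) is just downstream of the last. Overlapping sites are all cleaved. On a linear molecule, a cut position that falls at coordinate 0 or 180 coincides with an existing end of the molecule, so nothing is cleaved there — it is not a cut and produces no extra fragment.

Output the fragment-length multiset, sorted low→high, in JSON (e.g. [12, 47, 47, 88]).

Scan for sites:
  PtaVI CCCACT/5: at [3, 9, 15, 21, 28, 65, 128, 153, 161] ⇒ [8, 14, 20, 26, 33, 70, 133, 158, 166]
  MvoVI TCCGTCT/2: at [36, 45, 56, 83, 95, 109, 117, 135, 144, 167] ⇒ [38, 47, 58, 85, 97, 111, 119, 137, 146, 169]

Pooled cuts: [8, 14, 20, 26, 33, 38, 47, 58, 70, 85, 97, 111, 119, 133, 137, 146, 158, 166, 169]

Fragments:
  [0,8): 8 bp
  [8,14): 6 bp
  [14,20): 6 bp
  [20,26): 6 bp
  [26,33): 7 bp
  [33,38): 5 bp
  [38,47): 9 bp
  [47,58): 11 bp
  [58,70): 12 bp
  [70,85): 15 bp
  [85,97): 12 bp
  [97,111): 14 bp
  [111,119): 8 bp
  [119,133): 14 bp
  [133,137): 4 bp
  [137,146): 9 bp
  [146,158): 12 bp
  [158,166): 8 bp
  [166,169): 3 bp
  [169,180): 11 bp

[3,4,5,6,6,6,7,8,8,8,9,9,11,11,12,12,12,14,14,15]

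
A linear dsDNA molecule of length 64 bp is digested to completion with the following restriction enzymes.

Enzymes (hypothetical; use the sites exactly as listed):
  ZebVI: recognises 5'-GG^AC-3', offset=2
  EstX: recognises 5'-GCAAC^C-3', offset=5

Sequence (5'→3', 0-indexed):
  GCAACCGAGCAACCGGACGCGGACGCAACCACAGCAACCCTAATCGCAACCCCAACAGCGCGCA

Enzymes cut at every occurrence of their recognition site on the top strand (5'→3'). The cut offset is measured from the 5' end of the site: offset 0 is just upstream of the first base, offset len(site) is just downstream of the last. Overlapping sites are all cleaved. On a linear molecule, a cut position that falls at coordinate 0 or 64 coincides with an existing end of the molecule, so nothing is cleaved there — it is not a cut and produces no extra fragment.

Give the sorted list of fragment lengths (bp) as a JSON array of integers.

Per-enzyme occurrences:
  ZebVI GGAC/2: at [14, 20] ⇒ [16, 22]
  EstX GCAACC/5: at [0, 8, 24, 33, 45] ⇒ [5, 13, 29, 38, 50]

Pooled cuts: [5, 13, 16, 22, 29, 38, 50]

Fragments:
  [0,5): 5 bp
  [5,13): 8 bp
  [13,16): 3 bp
  [16,22): 6 bp
  [22,29): 7 bp
  [29,38): 9 bp
  [38,50): 12 bp
  [50,64): 14 bp

[3,5,6,7,8,9,12,14]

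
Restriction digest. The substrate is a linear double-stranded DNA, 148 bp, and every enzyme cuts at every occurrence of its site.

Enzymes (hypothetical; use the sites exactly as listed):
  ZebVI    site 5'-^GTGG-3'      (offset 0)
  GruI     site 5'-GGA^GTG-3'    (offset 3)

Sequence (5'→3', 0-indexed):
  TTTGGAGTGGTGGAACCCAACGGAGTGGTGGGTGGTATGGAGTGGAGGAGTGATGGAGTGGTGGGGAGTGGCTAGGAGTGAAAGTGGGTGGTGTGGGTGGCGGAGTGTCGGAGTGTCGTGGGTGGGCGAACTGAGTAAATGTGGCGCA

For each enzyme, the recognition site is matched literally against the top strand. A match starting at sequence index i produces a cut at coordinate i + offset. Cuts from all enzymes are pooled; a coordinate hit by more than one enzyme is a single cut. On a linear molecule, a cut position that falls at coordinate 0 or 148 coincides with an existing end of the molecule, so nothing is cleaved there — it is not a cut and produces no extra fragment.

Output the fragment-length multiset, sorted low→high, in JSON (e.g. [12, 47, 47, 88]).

Per-enzyme occurrences:
  ZebVI GTGG/0: at [6, 9, 24, 27, 31, 41, 57, 60, 67, 83, 87, 92, 96, 117, 121, 140] ⇒ [6, 9, 24, 27, 31, 41, 57, 60, 67, 83, 87, 92, 96, 117, 121, 140]
  GruI GGAGTG/3: at [3, 21, 38, 46, 54, 64, 74, 101, 109] ⇒ [6, 24, 41, 49, 57, 67, 77, 104, 112]

All cut coordinates (distinct, sorted): [6, 9, 24, 27, 31, 41, 49, 57, 60, 67, 77, 83, 87, 92, 96, 104, 112, 117, 121, 140]

Fragments:
  [0,6): 6 bp
  [6,9): 3 bp
  [9,24): 15 bp
  [24,27): 3 bp
  [27,31): 4 bp
  [31,41): 10 bp
  [41,49): 8 bp
  [49,57): 8 bp
  [57,60): 3 bp
  [60,67): 7 bp
  [67,77): 10 bp
  [77,83): 6 bp
  [83,87): 4 bp
  [87,92): 5 bp
  [92,96): 4 bp
  [96,104): 8 bp
  [104,112): 8 bp
  [112,117): 5 bp
  [117,121): 4 bp
  [121,140): 19 bp
  [140,148): 8 bp

[3,3,3,4,4,4,4,5,5,6,6,7,8,8,8,8,8,10,10,15,19]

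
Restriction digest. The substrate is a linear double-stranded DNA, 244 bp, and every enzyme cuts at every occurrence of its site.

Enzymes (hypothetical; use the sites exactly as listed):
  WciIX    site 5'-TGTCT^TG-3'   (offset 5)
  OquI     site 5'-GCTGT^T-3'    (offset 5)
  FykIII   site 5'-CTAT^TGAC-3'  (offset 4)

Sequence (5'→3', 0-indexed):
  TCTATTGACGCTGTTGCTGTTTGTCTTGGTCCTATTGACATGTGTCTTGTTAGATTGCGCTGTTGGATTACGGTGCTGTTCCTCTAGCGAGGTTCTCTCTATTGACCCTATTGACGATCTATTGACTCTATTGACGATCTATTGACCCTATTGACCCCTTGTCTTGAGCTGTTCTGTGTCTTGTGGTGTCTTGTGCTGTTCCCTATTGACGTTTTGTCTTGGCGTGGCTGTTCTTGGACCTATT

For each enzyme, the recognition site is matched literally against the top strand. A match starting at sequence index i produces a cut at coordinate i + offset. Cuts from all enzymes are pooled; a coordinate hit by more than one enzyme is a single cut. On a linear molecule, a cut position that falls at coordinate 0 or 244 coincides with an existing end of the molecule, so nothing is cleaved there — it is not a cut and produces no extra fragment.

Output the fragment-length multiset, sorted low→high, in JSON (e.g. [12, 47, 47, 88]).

[5,6,6,7,8,8,9,9,9,9,9,9,10,11,11,12,12,13,13,13,16,16,23]

Scan for sites:
  WciIX TGTCTTG/5: at [21, 42, 159, 176, 186, 214] ⇒ [26, 47, 164, 181, 191, 219]
  OquI GCTGTT/5: at [9, 15, 58, 74, 167, 194, 226] ⇒ [14, 20, 63, 79, 172, 199, 231]
  FykIII CTATTGAC/4: at [1, 31, 98, 107, 118, 127, 138, 147, 202] ⇒ [5, 35, 102, 111, 122, 131, 142, 151, 206]

All cut coordinates (distinct, sorted): [5, 14, 20, 26, 35, 47, 63, 79, 102, 111, 122, 131, 142, 151, 164, 172, 181, 191, 199, 206, 219, 231]

Fragments:
  [0,5): 5 bp
  [5,14): 9 bp
  [14,20): 6 bp
  [20,26): 6 bp
  [26,35): 9 bp
  [35,47): 12 bp
  [47,63): 16 bp
  [63,79): 16 bp
  [79,102): 23 bp
  [102,111): 9 bp
  [111,122): 11 bp
  [122,131): 9 bp
  [131,142): 11 bp
  [142,151): 9 bp
  [151,164): 13 bp
  [164,172): 8 bp
  [172,181): 9 bp
  [181,191): 10 bp
  [191,199): 8 bp
  [199,206): 7 bp
  [206,219): 13 bp
  [219,231): 12 bp
  [231,244): 13 bp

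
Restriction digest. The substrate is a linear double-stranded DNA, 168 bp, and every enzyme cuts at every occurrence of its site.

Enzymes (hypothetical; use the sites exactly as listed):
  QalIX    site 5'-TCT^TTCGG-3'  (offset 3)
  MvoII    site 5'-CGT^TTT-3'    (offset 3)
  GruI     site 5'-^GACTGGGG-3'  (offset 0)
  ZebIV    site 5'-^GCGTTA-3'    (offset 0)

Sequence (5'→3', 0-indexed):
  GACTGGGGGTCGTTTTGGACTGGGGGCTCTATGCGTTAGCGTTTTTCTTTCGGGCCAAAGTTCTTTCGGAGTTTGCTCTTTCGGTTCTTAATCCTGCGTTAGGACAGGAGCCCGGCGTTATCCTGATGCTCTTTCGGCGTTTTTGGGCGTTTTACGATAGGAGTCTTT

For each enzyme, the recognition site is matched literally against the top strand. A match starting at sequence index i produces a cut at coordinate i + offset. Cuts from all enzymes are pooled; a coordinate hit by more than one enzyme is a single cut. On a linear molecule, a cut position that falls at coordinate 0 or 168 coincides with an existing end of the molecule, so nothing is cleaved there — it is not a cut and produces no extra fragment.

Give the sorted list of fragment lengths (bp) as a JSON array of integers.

Site scan:
  QalIX TCTTTCGG/3: at [45, 61, 76, 129] ⇒ [48, 64, 79, 132]
  MvoII CGTTTT/3: at [10, 39, 137, 147] ⇒ [13, 42, 140, 150]
  GruI GACTGGGG/0: at [0, 17] ⇒ [17] (position 0 is a terminus of the linear molecule — no cut)
  ZebIV GCGTTA/0: at [32, 95, 114] ⇒ [32, 95, 114]

All cut coordinates (distinct, sorted): [13, 17, 32, 42, 48, 64, 79, 95, 114, 132, 140, 150]

Fragments:
  [0,13): 13 bp
  [13,17): 4 bp
  [17,32): 15 bp
  [32,42): 10 bp
  [42,48): 6 bp
  [48,64): 16 bp
  [64,79): 15 bp
  [79,95): 16 bp
  [95,114): 19 bp
  [114,132): 18 bp
  [132,140): 8 bp
  [140,150): 10 bp
  [150,168): 18 bp

[4,6,8,10,10,13,15,15,16,16,18,18,19]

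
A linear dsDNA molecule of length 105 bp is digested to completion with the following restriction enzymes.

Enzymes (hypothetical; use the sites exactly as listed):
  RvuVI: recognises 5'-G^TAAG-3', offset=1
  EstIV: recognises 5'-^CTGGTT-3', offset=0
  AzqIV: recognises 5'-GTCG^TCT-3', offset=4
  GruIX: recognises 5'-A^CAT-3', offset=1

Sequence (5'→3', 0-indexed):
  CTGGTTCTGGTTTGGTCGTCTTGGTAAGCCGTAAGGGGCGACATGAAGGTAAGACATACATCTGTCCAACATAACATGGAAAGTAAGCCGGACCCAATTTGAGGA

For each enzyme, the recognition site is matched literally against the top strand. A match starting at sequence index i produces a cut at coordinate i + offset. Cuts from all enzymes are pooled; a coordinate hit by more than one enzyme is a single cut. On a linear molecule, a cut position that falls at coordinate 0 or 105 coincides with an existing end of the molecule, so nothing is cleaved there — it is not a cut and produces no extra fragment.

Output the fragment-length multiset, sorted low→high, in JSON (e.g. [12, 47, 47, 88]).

[4,5,5,6,6,7,8,9,10,11,12,22]

Scan for sites:
  RvuVI GTAAG/1: at [23, 30, 48, 82] ⇒ [24, 31, 49, 83]
  EstIV CTGGTT/0: at [0, 6] ⇒ [6] (position 0 is a terminus of the linear molecule — no cut)
  AzqIV GTCGTCT/4: at [14] ⇒ [18]
  GruIX ACAT/1: at [40, 53, 57, 68, 73] ⇒ [41, 54, 58, 69, 74]

All cut coordinates (distinct, sorted): [6, 18, 24, 31, 41, 49, 54, 58, 69, 74, 83]

Fragment lengths:
  [0,6): 6 bp
  [6,18): 12 bp
  [18,24): 6 bp
  [24,31): 7 bp
  [31,41): 10 bp
  [41,49): 8 bp
  [49,54): 5 bp
  [54,58): 4 bp
  [58,69): 11 bp
  [69,74): 5 bp
  [74,83): 9 bp
  [83,105): 22 bp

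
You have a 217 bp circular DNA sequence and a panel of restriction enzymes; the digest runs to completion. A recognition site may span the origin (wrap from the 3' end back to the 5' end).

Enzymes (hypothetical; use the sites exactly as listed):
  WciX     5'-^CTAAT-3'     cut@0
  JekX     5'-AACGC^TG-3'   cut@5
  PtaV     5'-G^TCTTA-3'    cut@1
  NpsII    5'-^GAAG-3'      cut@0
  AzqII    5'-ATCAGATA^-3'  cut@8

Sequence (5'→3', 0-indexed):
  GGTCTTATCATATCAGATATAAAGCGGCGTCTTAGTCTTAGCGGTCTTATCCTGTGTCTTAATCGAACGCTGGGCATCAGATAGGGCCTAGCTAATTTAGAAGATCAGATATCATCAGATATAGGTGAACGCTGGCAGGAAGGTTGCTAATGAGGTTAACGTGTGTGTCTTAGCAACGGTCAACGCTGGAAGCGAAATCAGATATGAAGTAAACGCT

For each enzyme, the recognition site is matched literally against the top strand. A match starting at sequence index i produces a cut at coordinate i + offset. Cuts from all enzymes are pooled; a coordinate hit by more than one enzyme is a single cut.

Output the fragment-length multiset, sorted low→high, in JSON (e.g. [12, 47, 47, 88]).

Per-enzyme occurrences:
  WciX CTAAT/0: at [91, 146] ⇒ [91, 146]
  JekX AACGCTG/5: at [65, 127, 181, 211] ⇒ [70, 132, 186, 216]
  PtaV GTCTTA/1: at [1, 28, 34, 43, 55, 166] ⇒ [2, 29, 35, 44, 56, 167]
  NpsII GAAG/0: at [99, 138, 188, 205] ⇒ [99, 138, 188, 205]
  AzqII ATCAGATA/8: at [11, 75, 103, 113, 196] ⇒ [19, 83, 111, 121, 204]

All cut coordinates (distinct, sorted): [2, 19, 29, 35, 44, 56, 70, 83, 91, 99, 111, 121, 132, 138, 146, 167, 186, 188, 204, 205, 216]

Fragments:
  2→19: 17 bp
  19→29: 10 bp
  29→35: 6 bp
  35→44: 9 bp
  44→56: 12 bp
  56→70: 14 bp
  70→83: 13 bp
  83→91: 8 bp
  91→99: 8 bp
  99→111: 12 bp
  111→121: 10 bp
  121→132: 11 bp
  132→138: 6 bp
  138→146: 8 bp
  146→167: 21 bp
  167→186: 19 bp
  186→188: 2 bp
  188→204: 16 bp
  204→205: 1 bp
  205→216: 11 bp
  216→2 (wrap): 217-216+2 = 3 bp

[1,2,3,6,6,8,8,8,9,10,10,11,11,12,12,13,14,16,17,19,21]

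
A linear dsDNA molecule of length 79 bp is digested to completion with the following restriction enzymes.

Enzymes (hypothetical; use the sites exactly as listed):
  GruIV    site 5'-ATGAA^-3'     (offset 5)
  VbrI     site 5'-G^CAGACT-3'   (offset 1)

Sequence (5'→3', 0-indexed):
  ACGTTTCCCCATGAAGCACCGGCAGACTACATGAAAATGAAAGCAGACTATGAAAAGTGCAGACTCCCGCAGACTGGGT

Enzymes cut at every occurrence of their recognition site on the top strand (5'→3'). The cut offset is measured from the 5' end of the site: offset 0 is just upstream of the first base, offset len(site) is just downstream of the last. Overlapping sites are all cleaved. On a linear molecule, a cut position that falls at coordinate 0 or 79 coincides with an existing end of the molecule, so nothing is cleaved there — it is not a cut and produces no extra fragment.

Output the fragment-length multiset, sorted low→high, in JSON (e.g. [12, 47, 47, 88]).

[2,5,6,7,10,10,11,13,15]

Site scan:
  GruIV (ATGAA, off=5): starts [10, 30, 36, 49] → cuts [15, 35, 41, 54]
  VbrI (GCAGACT, off=1): starts [21, 42, 58, 68] → cuts [22, 43, 59, 69]

Pooled cuts: [15, 22, 35, 41, 43, 54, 59, 69]

Fragment lengths:
  [0,15): 15 bp
  [15,22): 7 bp
  [22,35): 13 bp
  [35,41): 6 bp
  [41,43): 2 bp
  [43,54): 11 bp
  [54,59): 5 bp
  [59,69): 10 bp
  [69,79): 10 bp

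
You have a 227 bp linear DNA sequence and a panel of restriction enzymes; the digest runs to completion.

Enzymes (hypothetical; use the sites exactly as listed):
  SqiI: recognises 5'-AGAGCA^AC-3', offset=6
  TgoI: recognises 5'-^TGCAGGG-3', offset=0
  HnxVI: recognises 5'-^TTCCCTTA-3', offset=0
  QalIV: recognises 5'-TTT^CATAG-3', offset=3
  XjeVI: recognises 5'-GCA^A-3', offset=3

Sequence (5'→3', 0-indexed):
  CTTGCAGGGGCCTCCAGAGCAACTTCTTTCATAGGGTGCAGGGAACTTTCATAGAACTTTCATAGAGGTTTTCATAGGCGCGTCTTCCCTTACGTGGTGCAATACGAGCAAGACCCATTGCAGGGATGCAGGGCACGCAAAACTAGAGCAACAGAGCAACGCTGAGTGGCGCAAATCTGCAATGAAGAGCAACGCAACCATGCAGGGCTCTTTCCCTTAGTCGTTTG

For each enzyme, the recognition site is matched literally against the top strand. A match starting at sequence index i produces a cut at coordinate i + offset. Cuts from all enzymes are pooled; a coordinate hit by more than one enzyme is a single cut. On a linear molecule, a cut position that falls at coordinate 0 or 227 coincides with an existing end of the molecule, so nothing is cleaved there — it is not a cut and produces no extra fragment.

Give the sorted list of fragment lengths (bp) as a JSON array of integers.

[2,4,5,7,8,8,8,8,8,9,10,11,11,11,12,12,13,13,15,16,17,19]

Per-enzyme occurrences:
  SqiI AGAGCAAC/6: at [15, 144, 152, 185] ⇒ [21, 150, 158, 191]
  TgoI TGCAGGG/0: at [2, 36, 118, 126, 200] ⇒ [2, 36, 118, 126, 200]
  HnxVI TTCCCTTA/0: at [84, 211] ⇒ [84, 211]
  QalIV TTTCATAG/3: at [26, 46, 57, 69] ⇒ [29, 49, 60, 72]
  XjeVI GCAA/3: at [18, 98, 107, 136, 147, 155, 170, 178, 188, 193] ⇒ [21, 101, 110, 139, 150, 158, 173, 181, 191, 196]

Pooled cuts: [2, 21, 29, 36, 49, 60, 72, 84, 101, 110, 118, 126, 139, 150, 158, 173, 181, 191, 196, 200, 211]

Fragment lengths:
  [0,2): 2 bp
  [2,21): 19 bp
  [21,29): 8 bp
  [29,36): 7 bp
  [36,49): 13 bp
  [49,60): 11 bp
  [60,72): 12 bp
  [72,84): 12 bp
  [84,101): 17 bp
  [101,110): 9 bp
  [110,118): 8 bp
  [118,126): 8 bp
  [126,139): 13 bp
  [139,150): 11 bp
  [150,158): 8 bp
  [158,173): 15 bp
  [173,181): 8 bp
  [181,191): 10 bp
  [191,196): 5 bp
  [196,200): 4 bp
  [200,211): 11 bp
  [211,227): 16 bp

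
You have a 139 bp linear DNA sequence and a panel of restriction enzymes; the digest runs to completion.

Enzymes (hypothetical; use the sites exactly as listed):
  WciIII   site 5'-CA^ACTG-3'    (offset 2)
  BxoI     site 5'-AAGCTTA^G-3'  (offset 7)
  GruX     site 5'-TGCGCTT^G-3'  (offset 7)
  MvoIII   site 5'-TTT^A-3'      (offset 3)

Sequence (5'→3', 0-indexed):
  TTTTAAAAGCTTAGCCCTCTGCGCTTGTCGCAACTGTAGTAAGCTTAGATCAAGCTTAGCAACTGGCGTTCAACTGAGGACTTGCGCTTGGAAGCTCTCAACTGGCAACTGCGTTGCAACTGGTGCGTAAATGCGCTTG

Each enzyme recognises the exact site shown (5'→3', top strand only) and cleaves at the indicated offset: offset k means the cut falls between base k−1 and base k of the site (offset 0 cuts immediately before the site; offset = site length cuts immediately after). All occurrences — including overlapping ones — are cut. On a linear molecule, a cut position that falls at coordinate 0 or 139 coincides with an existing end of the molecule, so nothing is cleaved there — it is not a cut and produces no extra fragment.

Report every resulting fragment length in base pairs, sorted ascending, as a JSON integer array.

[1,3,4,6,7,9,11,11,11,11,13,15,17,20]

Scan for sites:
  WciIII CAACTG/2: at [30, 59, 70, 98, 105, 116] ⇒ [32, 61, 72, 100, 107, 118]
  BxoI AAGCTTAG/7: at [6, 40, 51] ⇒ [13, 47, 58]
  GruX TGCGCTTG/7: at [19, 82, 131] ⇒ [26, 89, 138]
  MvoIII TTTA/3: at [1] ⇒ [4]

All cut coordinates (distinct, sorted): [4, 13, 26, 32, 47, 58, 61, 72, 89, 100, 107, 118, 138]

Fragment lengths:
  [0,4): 4 bp
  [4,13): 9 bp
  [13,26): 13 bp
  [26,32): 6 bp
  [32,47): 15 bp
  [47,58): 11 bp
  [58,61): 3 bp
  [61,72): 11 bp
  [72,89): 17 bp
  [89,100): 11 bp
  [100,107): 7 bp
  [107,118): 11 bp
  [118,138): 20 bp
  [138,139): 1 bp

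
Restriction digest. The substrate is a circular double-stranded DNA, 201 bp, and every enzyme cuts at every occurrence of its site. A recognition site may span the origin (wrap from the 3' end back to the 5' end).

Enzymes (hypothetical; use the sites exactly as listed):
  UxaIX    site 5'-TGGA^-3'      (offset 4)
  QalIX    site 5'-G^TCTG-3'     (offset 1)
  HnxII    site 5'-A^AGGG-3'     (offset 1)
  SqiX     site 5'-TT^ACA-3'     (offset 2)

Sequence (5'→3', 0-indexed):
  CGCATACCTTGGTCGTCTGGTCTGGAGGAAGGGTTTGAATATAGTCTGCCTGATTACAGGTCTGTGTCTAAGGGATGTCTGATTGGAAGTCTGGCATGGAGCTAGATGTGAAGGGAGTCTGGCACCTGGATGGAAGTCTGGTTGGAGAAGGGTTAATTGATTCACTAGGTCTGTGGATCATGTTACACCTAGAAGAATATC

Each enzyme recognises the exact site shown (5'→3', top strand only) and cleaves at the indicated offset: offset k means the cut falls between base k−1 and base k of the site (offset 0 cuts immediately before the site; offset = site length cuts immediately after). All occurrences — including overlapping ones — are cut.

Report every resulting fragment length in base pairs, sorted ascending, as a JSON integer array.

[2,2,2,3,4,5,5,6,6,7,7,8,10,10,10,11,11,11,13,15,21,32]

Per-enzyme occurrences:
  UxaIX TGGA/4: at [22, 83, 96, 126, 130, 142, 173] ⇒ [26, 87, 100, 130, 134, 146, 177]
  QalIX GTCTG/1: at [14, 19, 43, 59, 76, 88, 116, 135, 168] ⇒ [15, 20, 44, 60, 77, 89, 117, 136, 169]
  HnxII AAGGG/1: at [28, 69, 110, 147] ⇒ [29, 70, 111, 148]
  SqiX TTACA/2: at [53, 182] ⇒ [55, 184]

Pooled cuts: [15, 20, 26, 29, 44, 55, 60, 70, 77, 87, 89, 100, 111, 117, 130, 134, 136, 146, 148, 169, 177, 184]

Fragments:
  15→20: 5 bp
  20→26: 6 bp
  26→29: 3 bp
  29→44: 15 bp
  44→55: 11 bp
  55→60: 5 bp
  60→70: 10 bp
  70→77: 7 bp
  77→87: 10 bp
  87→89: 2 bp
  89→100: 11 bp
  100→111: 11 bp
  111→117: 6 bp
  117→130: 13 bp
  130→134: 4 bp
  134→136: 2 bp
  136→146: 10 bp
  146→148: 2 bp
  148→169: 21 bp
  169→177: 8 bp
  177→184: 7 bp
  184→15 (wrap): 201-184+15 = 32 bp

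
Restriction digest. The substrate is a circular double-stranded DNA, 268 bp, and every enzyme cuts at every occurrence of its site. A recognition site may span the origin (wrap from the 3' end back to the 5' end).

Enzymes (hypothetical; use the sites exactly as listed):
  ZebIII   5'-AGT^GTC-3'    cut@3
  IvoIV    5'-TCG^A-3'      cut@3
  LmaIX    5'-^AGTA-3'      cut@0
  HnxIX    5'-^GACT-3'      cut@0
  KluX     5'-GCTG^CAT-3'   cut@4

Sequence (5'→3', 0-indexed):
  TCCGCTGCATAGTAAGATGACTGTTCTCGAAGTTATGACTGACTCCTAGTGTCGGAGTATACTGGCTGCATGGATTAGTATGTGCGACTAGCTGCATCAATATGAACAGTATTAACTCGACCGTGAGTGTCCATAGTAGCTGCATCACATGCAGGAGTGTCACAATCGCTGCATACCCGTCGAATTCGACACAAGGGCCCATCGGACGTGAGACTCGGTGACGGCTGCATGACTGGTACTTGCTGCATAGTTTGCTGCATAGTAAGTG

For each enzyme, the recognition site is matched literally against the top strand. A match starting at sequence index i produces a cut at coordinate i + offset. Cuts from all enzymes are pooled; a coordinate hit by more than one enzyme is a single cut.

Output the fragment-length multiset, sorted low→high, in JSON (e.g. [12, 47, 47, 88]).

Per-enzyme occurrences:
  ZebIII AGTGTC/3: at [47, 125, 155, 264] ⇒ [50, 128, 158, 267]
  IvoIV TCGA/3: at [26, 116, 179, 185] ⇒ [29, 119, 182, 188]
  LmaIX AGTA/0: at [10, 55, 76, 107, 134, 260] ⇒ [10, 55, 76, 107, 134, 260]
  HnxIX GACT/0: at [18, 36, 40, 85, 211, 230] ⇒ [18, 36, 40, 85, 211, 230]
  KluX GCTGCAT/4: at [3, 64, 90, 138, 167, 223, 241, 253] ⇒ [7, 68, 94, 142, 171, 227, 245, 257]

All cut coordinates (distinct, sorted): [7, 10, 18, 29, 36, 40, 50, 55, 68, 76, 85, 94, 107, 119, 128, 134, 142, 158, 171, 182, 188, 211, 227, 230, 245, 257, 260, 267]

Fragment lengths:
  7→10: 3 bp
  10→18: 8 bp
  18→29: 11 bp
  29→36: 7 bp
  36→40: 4 bp
  40→50: 10 bp
  50→55: 5 bp
  55→68: 13 bp
  68→76: 8 bp
  76→85: 9 bp
  85→94: 9 bp
  94→107: 13 bp
  107→119: 12 bp
  119→128: 9 bp
  128→134: 6 bp
  134→142: 8 bp
  142→158: 16 bp
  158→171: 13 bp
  171→182: 11 bp
  182→188: 6 bp
  188→211: 23 bp
  211→227: 16 bp
  227→230: 3 bp
  230→245: 15 bp
  245→257: 12 bp
  257→260: 3 bp
  260→267: 7 bp
  267→7 (wrap): 268-267+7 = 8 bp

[3,3,3,4,5,6,6,7,7,8,8,8,8,9,9,9,10,11,11,12,12,13,13,13,15,16,16,23]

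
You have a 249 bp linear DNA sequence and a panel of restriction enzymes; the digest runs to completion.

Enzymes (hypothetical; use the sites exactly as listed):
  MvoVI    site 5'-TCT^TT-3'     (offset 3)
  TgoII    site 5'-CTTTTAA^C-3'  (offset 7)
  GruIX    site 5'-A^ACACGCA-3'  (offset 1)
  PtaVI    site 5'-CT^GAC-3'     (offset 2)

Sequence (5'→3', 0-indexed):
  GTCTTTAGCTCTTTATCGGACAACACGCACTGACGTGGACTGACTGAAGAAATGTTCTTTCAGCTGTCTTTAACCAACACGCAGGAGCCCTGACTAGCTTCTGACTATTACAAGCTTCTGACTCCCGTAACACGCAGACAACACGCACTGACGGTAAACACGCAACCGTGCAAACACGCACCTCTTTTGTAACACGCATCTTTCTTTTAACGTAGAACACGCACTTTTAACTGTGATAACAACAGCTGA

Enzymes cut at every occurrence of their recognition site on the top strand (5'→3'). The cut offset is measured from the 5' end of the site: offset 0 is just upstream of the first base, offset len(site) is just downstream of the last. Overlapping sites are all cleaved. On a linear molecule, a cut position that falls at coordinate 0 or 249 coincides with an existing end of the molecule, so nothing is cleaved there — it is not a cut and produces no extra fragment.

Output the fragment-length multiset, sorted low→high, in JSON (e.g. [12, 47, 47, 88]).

Site scan:
  MvoVI (TCTTT, off=3): starts [1, 9, 55, 66, 182, 198, 202] → cuts [4, 12, 58, 69, 185, 201, 205]
  TgoII (CTTTTAAC, off=7): starts [203, 223] → cuts [210, 230]
  GruIX (AACACGCA, off=1): starts [21, 75, 128, 139, 156, 172, 190, 215] → cuts [22, 76, 129, 140, 157, 173, 191, 216]
  PtaVI (CTGAC, off=2): starts [29, 39, 89, 100, 117, 147] → cuts [31, 41, 91, 102, 119, 149]

Pooled cuts: [4, 12, 22, 31, 41, 58, 69, 76, 91, 102, 119, 129, 140, 149, 157, 173, 185, 191, 201, 205, 210, 216, 230]

Fragments:
  [0,4): 4 bp
  [4,12): 8 bp
  [12,22): 10 bp
  [22,31): 9 bp
  [31,41): 10 bp
  [41,58): 17 bp
  [58,69): 11 bp
  [69,76): 7 bp
  [76,91): 15 bp
  [91,102): 11 bp
  [102,119): 17 bp
  [119,129): 10 bp
  [129,140): 11 bp
  [140,149): 9 bp
  [149,157): 8 bp
  [157,173): 16 bp
  [173,185): 12 bp
  [185,191): 6 bp
  [191,201): 10 bp
  [201,205): 4 bp
  [205,210): 5 bp
  [210,216): 6 bp
  [216,230): 14 bp
  [230,249): 19 bp

[4,4,5,6,6,7,8,8,9,9,10,10,10,10,11,11,11,12,14,15,16,17,17,19]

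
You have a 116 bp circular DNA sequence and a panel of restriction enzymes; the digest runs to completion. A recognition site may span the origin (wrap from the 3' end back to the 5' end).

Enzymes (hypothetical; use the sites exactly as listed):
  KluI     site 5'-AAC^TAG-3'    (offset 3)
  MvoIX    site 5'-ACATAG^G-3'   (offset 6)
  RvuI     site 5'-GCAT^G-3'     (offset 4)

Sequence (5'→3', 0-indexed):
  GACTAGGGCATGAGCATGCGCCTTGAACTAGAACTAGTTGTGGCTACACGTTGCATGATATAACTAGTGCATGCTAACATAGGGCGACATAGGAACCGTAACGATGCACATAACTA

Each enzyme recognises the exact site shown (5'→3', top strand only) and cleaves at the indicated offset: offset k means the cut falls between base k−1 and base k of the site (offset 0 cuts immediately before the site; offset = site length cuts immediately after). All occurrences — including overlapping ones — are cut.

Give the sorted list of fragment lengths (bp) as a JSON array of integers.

[6,6,8,8,10,10,11,13,22,22]

Per-enzyme occurrences:
  KluI (AACTAG, off=3): starts [25, 31, 61, 111] → cuts [28, 34, 64, 114]
  MvoIX (ACATAGG, off=6): starts [76, 86] → cuts [82, 92]
  RvuI (GCATG, off=4): starts [7, 13, 52, 68] → cuts [11, 17, 56, 72]

All cut coordinates (distinct, sorted): [11, 17, 28, 34, 56, 64, 72, 82, 92, 114]

Fragments:
  11→17: 6 bp
  17→28: 11 bp
  28→34: 6 bp
  34→56: 22 bp
  56→64: 8 bp
  64→72: 8 bp
  72→82: 10 bp
  82→92: 10 bp
  92→114: 22 bp
  114→11 (wrap): 116-114+11 = 13 bp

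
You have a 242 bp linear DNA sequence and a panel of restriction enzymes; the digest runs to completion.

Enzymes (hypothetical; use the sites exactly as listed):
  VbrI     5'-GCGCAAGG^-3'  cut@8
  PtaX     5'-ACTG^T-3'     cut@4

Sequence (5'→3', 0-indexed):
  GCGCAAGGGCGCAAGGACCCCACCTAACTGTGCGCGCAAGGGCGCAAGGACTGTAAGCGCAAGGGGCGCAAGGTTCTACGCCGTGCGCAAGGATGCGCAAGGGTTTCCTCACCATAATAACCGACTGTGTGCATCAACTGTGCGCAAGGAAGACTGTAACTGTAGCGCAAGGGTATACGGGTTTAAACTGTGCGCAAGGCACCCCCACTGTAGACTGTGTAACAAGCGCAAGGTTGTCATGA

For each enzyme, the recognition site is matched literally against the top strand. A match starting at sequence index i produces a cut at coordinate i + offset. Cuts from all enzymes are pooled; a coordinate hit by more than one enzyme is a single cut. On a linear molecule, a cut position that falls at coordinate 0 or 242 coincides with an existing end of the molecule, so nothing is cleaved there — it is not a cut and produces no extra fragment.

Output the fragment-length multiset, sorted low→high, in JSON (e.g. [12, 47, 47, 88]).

[4,6,7,7,8,8,8,9,9,9,9,10,10,11,11,11,13,14,16,18,19,25]

Per-enzyme occurrences:
  VbrI (GCGCAAGG, off=8): starts [0, 8, 33, 41, 56, 65, 84, 94, 141, 164, 191, 225] → cuts [8, 16, 41, 49, 64, 73, 92, 102, 149, 172, 199, 233]
  PtaX (ACTGT, off=4): starts [26, 49, 123, 136, 152, 158, 186, 206, 213] → cuts [30, 53, 127, 140, 156, 162, 190, 210, 217]

All cut coordinates (distinct, sorted): [8, 16, 30, 41, 49, 53, 64, 73, 92, 102, 127, 140, 149, 156, 162, 172, 190, 199, 210, 217, 233]

Fragment lengths:
  [0,8): 8 bp
  [8,16): 8 bp
  [16,30): 14 bp
  [30,41): 11 bp
  [41,49): 8 bp
  [49,53): 4 bp
  [53,64): 11 bp
  [64,73): 9 bp
  [73,92): 19 bp
  [92,102): 10 bp
  [102,127): 25 bp
  [127,140): 13 bp
  [140,149): 9 bp
  [149,156): 7 bp
  [156,162): 6 bp
  [162,172): 10 bp
  [172,190): 18 bp
  [190,199): 9 bp
  [199,210): 11 bp
  [210,217): 7 bp
  [217,233): 16 bp
  [233,242): 9 bp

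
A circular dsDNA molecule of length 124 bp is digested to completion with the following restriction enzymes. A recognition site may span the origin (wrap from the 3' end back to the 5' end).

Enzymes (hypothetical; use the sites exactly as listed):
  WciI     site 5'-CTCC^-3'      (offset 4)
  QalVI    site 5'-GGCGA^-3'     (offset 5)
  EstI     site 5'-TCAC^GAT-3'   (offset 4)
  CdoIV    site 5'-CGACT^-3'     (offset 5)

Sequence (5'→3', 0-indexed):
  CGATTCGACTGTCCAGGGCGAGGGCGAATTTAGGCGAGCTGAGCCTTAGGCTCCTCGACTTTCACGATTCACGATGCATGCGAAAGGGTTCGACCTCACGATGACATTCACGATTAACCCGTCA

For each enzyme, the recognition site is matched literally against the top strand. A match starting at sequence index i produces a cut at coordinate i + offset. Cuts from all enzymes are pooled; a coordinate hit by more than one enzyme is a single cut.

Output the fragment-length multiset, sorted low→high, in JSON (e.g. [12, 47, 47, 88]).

[5,6,6,7,9,10,11,12,14,17,27]

Site scan:
  WciI (CTCC, off=4): starts [50] → cuts [54]
  QalVI (GGCGA, off=5): starts [16, 22, 32] → cuts [21, 27, 37]
  EstI (TCACGAT, off=4): starts [61, 68, 95, 107, 121] → cuts [1, 65, 72, 99, 111]
  CdoIV (CGACT, off=5): starts [5, 55] → cuts [10, 60]

All cut coordinates (distinct, sorted): [1, 10, 21, 27, 37, 54, 60, 65, 72, 99, 111]

Fragments:
  1→10: 9 bp
  10→21: 11 bp
  21→27: 6 bp
  27→37: 10 bp
  37→54: 17 bp
  54→60: 6 bp
  60→65: 5 bp
  65→72: 7 bp
  72→99: 27 bp
  99→111: 12 bp
  111→1 (wrap): 124-111+1 = 14 bp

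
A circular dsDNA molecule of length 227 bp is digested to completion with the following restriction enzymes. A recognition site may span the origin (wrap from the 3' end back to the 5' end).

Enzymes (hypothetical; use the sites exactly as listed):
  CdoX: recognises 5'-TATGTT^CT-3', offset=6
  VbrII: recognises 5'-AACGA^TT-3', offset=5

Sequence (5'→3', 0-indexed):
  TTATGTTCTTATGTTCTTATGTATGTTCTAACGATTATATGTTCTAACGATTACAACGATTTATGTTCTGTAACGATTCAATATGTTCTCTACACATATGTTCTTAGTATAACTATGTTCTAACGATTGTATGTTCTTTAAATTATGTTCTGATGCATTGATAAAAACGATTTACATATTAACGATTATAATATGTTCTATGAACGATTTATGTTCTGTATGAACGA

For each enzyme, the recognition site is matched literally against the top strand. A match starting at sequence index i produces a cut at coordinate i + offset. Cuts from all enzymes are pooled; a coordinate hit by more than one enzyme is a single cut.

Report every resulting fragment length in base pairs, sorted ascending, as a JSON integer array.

Per-enzyme occurrences:
  CdoX TATGTTCT/6: at [1, 9, 21, 37, 61, 81, 96, 113, 129, 143, 191, 209] ⇒ [7, 15, 27, 43, 67, 87, 102, 119, 135, 149, 197, 215]
  VbrII AACGATT/5: at [29, 45, 54, 71, 121, 165, 180, 202, 222] ⇒ [0, 34, 50, 59, 76, 126, 170, 185, 207]

All cut coordinates (distinct, sorted): [0, 7, 15, 27, 34, 43, 50, 59, 67, 76, 87, 102, 119, 126, 135, 149, 170, 185, 197, 207, 215]

Fragments:
  0→7: 7 bp
  7→15: 8 bp
  15→27: 12 bp
  27→34: 7 bp
  34→43: 9 bp
  43→50: 7 bp
  50→59: 9 bp
  59→67: 8 bp
  67→76: 9 bp
  76→87: 11 bp
  87→102: 15 bp
  102→119: 17 bp
  119→126: 7 bp
  126→135: 9 bp
  135→149: 14 bp
  149→170: 21 bp
  170→185: 15 bp
  185→197: 12 bp
  197→207: 10 bp
  207→215: 8 bp
  215→0 (wrap): 227-215+0 = 12 bp

[7,7,7,7,8,8,8,9,9,9,9,10,11,12,12,12,14,15,15,17,21]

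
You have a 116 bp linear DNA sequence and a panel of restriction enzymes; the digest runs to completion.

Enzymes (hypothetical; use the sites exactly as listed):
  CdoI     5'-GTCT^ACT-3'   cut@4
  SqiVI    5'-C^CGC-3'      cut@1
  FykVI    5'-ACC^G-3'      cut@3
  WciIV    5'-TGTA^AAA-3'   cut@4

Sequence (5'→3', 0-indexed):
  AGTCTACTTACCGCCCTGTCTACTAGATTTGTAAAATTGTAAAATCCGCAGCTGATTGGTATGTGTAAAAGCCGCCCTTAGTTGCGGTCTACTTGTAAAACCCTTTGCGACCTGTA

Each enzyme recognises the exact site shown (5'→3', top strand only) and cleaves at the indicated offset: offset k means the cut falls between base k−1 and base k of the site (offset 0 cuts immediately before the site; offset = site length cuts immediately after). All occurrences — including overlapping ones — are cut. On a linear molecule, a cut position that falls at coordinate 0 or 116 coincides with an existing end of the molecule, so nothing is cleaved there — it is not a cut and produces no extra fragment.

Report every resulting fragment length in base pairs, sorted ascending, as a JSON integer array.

[1,5,5,5,6,7,8,9,12,18,19,21]

Per-enzyme occurrences:
  CdoI (GTCTACT, off=4): starts [1, 17, 86] → cuts [5, 21, 90]
  SqiVI (CCGC, off=1): starts [10, 45, 71] → cuts [11, 46, 72]
  FykVI (ACCG, off=3): starts [9] → cuts [12]
  WciIV (TGTAAAA, off=4): starts [29, 37, 63, 93] → cuts [33, 41, 67, 97]

Pooled cuts: [5, 11, 12, 21, 33, 41, 46, 67, 72, 90, 97]

Fragment lengths:
  [0,5): 5 bp
  [5,11): 6 bp
  [11,12): 1 bp
  [12,21): 9 bp
  [21,33): 12 bp
  [33,41): 8 bp
  [41,46): 5 bp
  [46,67): 21 bp
  [67,72): 5 bp
  [72,90): 18 bp
  [90,97): 7 bp
  [97,116): 19 bp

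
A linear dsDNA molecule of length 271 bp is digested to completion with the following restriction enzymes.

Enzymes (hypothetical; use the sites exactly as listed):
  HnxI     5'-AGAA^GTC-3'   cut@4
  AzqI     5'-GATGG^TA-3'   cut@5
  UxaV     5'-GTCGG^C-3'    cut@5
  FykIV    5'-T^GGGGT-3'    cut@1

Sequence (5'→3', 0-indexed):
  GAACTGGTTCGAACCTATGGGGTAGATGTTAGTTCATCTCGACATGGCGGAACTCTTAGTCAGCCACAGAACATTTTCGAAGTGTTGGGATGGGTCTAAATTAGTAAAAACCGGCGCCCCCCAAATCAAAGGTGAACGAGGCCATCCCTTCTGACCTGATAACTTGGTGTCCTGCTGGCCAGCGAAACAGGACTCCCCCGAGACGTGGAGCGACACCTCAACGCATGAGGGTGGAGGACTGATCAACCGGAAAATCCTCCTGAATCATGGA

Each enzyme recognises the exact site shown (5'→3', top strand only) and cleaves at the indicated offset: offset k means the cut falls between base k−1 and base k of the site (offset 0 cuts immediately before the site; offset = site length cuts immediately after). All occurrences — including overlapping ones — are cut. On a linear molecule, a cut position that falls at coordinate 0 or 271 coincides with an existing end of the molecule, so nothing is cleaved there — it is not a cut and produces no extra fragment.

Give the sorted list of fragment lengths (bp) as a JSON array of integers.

Site scan:
  HnxI (AGAAGTC, off=4): no sites
  AzqI (GATGGTA, off=5): no sites
  UxaV (GTCGGC, off=5): no sites
  FykIV TGGGGT/1: at [17] ⇒ [18]

All cut coordinates (distinct, sorted): [18]

Fragments:
  [0,18): 18 bp
  [18,271): 253 bp

[18,253]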